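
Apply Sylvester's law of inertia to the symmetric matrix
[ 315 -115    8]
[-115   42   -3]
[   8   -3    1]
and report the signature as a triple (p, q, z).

Answer: (3, 0, 0)

Derivation:
step 0: pivot 315 → sign +
step 1: pivot 1/63 → sign +
step 2: pivot 2/5 → sign +
signature = (3, 0, 0)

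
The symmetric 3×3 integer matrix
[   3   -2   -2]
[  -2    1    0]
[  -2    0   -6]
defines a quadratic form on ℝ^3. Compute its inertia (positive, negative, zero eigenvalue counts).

step 0: pivot 3 → sign +
step 1: pivot -1/3 → sign −
step 2: pivot -2 → sign −
signature = (1, 2, 0)

Answer: (1, 2, 0)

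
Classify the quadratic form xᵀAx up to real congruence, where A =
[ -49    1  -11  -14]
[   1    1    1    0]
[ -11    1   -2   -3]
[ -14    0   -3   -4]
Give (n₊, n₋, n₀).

Answer: (2, 2, 0)

Derivation:
step 0: pivot -49 → sign −
step 1: pivot 50/49 → sign +
step 2: pivot -3/25 → sign −
step 3: pivot 1 → sign +
signature = (2, 2, 0)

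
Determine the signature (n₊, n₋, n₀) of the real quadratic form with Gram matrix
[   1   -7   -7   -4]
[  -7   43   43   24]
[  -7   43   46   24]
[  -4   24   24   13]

step 0: pivot 1 → sign +
step 1: pivot -6 → sign −
step 2: pivot 3 → sign +
step 3: pivot -1/3 → sign −
signature = (2, 2, 0)

Answer: (2, 2, 0)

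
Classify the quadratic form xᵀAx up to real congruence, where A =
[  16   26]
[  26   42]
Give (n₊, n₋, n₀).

Answer: (1, 1, 0)

Derivation:
step 0: pivot 16 → sign +
step 1: pivot -1/4 → sign −
signature = (1, 1, 0)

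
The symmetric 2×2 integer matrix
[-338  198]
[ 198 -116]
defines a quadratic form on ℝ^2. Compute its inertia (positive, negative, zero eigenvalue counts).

Answer: (0, 2, 0)

Derivation:
step 0: pivot -338 → sign −
step 1: pivot -2/169 → sign −
signature = (0, 2, 0)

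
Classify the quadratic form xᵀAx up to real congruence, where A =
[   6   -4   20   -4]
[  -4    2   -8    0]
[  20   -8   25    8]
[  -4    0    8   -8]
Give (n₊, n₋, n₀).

step 0: pivot 6 → sign +
step 1: pivot -2/3 → sign −
step 2: pivot 1 → sign +
step 3: row/col 3 already zero → sign 0
signature = (2, 1, 1)

Answer: (2, 1, 1)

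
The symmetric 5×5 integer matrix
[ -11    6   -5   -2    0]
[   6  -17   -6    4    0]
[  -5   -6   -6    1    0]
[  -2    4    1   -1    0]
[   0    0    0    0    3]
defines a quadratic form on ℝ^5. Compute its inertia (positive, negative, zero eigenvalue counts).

step 0: pivot -11 → sign −
step 1: pivot -151/11 → sign −
step 2: pivot 275/151 → sign +
step 3: pivot -6/275 → sign −
step 4: pivot 3 → sign +
signature = (2, 3, 0)

Answer: (2, 3, 0)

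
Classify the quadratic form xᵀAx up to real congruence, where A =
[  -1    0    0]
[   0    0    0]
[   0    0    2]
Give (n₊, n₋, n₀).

Answer: (1, 1, 1)

Derivation:
step 0: pivot -1 → sign −
step 1: pivot 2 → sign +
step 2: row/col 2 already zero → sign 0
signature = (1, 1, 1)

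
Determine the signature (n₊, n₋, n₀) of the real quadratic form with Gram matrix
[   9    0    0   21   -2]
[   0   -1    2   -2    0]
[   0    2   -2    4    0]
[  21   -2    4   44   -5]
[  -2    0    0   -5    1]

step 0: pivot 9 → sign +
step 1: pivot -1 → sign −
step 2: pivot 2 → sign +
step 3: pivot -1 → sign −
step 4: pivot 2/3 → sign +
signature = (3, 2, 0)

Answer: (3, 2, 0)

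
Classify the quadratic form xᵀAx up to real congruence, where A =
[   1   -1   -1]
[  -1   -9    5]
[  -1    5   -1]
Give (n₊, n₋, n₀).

step 0: pivot 1 → sign +
step 1: pivot -10 → sign −
step 2: pivot -2/5 → sign −
signature = (1, 2, 0)

Answer: (1, 2, 0)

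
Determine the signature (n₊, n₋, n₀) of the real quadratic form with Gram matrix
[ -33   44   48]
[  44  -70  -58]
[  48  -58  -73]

Answer: (0, 3, 0)

Derivation:
step 0: pivot -33 → sign −
step 1: pivot -34/3 → sign −
step 2: pivot -1/187 → sign −
signature = (0, 3, 0)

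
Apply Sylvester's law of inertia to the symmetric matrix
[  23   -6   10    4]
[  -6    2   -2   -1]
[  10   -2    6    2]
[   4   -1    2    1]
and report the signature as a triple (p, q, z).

Answer: (4, 0, 0)

Derivation:
step 0: pivot 23 → sign +
step 1: pivot 10/23 → sign +
step 2: pivot 4/5 → sign +
step 3: pivot 1/4 → sign +
signature = (4, 0, 0)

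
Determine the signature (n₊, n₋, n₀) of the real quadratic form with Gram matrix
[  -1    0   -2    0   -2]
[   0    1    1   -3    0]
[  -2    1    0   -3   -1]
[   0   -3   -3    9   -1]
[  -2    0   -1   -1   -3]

step 0: pivot -1 → sign −
step 1: pivot 1 → sign +
step 2: pivot 3 → sign +
step 3: pivot -2 → sign −
step 4: pivot 1/2 → sign +
signature = (3, 2, 0)

Answer: (3, 2, 0)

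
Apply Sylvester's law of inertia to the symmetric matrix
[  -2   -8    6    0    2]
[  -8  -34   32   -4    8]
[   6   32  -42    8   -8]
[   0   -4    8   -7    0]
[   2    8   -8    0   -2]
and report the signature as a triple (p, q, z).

step 0: pivot -2 → sign −
step 1: pivot -2 → sign −
step 2: pivot 8 → sign +
step 3: pivot -7 → sign −
step 4: pivot 1/14 → sign +
signature = (2, 3, 0)

Answer: (2, 3, 0)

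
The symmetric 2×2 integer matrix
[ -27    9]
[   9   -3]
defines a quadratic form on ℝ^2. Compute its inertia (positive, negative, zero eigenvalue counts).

step 0: pivot -27 → sign −
step 1: row/col 1 already zero → sign 0
signature = (0, 1, 1)

Answer: (0, 1, 1)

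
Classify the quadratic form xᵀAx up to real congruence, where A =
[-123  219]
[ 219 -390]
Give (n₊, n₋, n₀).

Answer: (0, 2, 0)

Derivation:
step 0: pivot -123 → sign −
step 1: pivot -3/41 → sign −
signature = (0, 2, 0)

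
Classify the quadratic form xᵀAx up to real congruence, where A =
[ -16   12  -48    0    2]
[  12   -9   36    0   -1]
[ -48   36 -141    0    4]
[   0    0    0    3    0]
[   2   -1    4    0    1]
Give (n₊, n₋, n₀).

Answer: (3, 2, 0)

Derivation:
step 0: pivot -16 → sign −
step 1: pivot 3 → sign +
step 2: pivot 3 → sign +
step 3: pivot -1/12 → sign −
step 4: pivot 3 → sign +
signature = (3, 2, 0)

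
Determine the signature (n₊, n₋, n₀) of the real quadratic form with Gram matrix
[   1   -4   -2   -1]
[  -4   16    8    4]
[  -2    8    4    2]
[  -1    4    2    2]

Answer: (2, 0, 2)

Derivation:
step 0: pivot 1 → sign +
step 1: pivot 1 → sign +
step 2: row/col 2 already zero → sign 0
step 3: row/col 3 already zero → sign 0
signature = (2, 0, 2)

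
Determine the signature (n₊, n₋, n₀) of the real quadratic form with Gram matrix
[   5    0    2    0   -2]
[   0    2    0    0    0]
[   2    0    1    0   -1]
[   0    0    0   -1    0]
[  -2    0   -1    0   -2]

Answer: (3, 2, 0)

Derivation:
step 0: pivot 5 → sign +
step 1: pivot 2 → sign +
step 2: pivot 1/5 → sign +
step 3: pivot -1 → sign −
step 4: pivot -3 → sign −
signature = (3, 2, 0)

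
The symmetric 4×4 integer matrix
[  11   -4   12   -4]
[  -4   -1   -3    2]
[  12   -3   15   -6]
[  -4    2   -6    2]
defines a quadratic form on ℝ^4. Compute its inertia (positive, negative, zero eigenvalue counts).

step 0: pivot 11 → sign +
step 1: pivot -27/11 → sign −
step 2: pivot 8/3 → sign +
step 3: row/col 3 already zero → sign 0
signature = (2, 1, 1)

Answer: (2, 1, 1)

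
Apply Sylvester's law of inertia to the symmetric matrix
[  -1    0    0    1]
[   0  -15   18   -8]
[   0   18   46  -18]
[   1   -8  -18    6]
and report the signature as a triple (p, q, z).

Answer: (1, 3, 0)

Derivation:
step 0: pivot -1 → sign −
step 1: pivot -15 → sign −
step 2: pivot 338/5 → sign +
step 3: pivot -1/507 → sign −
signature = (1, 3, 0)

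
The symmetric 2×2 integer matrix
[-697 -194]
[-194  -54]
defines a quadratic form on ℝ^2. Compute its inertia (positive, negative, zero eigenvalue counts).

step 0: pivot -697 → sign −
step 1: pivot -2/697 → sign −
signature = (0, 2, 0)

Answer: (0, 2, 0)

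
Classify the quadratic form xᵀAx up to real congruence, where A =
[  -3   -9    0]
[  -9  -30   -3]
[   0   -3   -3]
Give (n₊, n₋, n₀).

Answer: (0, 2, 1)

Derivation:
step 0: pivot -3 → sign −
step 1: pivot -3 → sign −
step 2: row/col 2 already zero → sign 0
signature = (0, 2, 1)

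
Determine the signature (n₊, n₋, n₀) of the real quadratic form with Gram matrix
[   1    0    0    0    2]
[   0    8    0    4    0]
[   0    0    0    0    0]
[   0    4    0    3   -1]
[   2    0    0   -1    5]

Answer: (3, 0, 2)

Derivation:
step 0: pivot 1 → sign +
step 1: pivot 8 → sign +
step 2: pivot 1 → sign +
step 3: row/col 3 already zero → sign 0
step 4: row/col 4 already zero → sign 0
signature = (3, 0, 2)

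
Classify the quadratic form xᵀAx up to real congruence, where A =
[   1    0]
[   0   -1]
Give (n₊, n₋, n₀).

step 0: pivot 1 → sign +
step 1: pivot -1 → sign −
signature = (1, 1, 0)

Answer: (1, 1, 0)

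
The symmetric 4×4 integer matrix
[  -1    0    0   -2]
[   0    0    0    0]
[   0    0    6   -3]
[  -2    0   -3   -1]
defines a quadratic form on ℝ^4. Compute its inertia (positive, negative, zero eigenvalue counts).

step 0: pivot -1 → sign −
step 1: pivot 6 → sign +
step 2: pivot 3/2 → sign +
step 3: row/col 3 already zero → sign 0
signature = (2, 1, 1)

Answer: (2, 1, 1)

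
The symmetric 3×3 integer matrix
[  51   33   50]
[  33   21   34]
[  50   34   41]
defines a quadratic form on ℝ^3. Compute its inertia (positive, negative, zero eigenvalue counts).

Answer: (1, 2, 0)

Derivation:
step 0: pivot 51 → sign +
step 1: pivot -6/17 → sign −
step 2: pivot -1/3 → sign −
signature = (1, 2, 0)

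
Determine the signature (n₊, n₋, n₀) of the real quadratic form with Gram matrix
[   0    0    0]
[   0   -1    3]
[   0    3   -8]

Answer: (1, 1, 1)

Derivation:
step 0: pivot -1 → sign −
step 1: pivot 1 → sign +
step 2: row/col 2 already zero → sign 0
signature = (1, 1, 1)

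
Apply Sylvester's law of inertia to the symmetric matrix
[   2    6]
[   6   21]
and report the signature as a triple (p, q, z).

Answer: (2, 0, 0)

Derivation:
step 0: pivot 2 → sign +
step 1: pivot 3 → sign +
signature = (2, 0, 0)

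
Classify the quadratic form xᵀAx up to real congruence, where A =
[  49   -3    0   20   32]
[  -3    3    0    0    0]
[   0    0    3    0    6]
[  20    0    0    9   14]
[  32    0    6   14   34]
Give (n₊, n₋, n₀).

Answer: (4, 1, 0)

Derivation:
step 0: pivot 49 → sign +
step 1: pivot 138/49 → sign +
step 2: pivot 3 → sign +
step 3: pivot 7/23 → sign +
step 4: pivot -2/7 → sign −
signature = (4, 1, 0)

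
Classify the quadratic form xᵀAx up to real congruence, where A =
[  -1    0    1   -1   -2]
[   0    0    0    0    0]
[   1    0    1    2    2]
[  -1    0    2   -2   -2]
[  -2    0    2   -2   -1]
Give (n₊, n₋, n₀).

step 0: pivot -1 → sign −
step 1: pivot 2 → sign +
step 2: pivot -3/2 → sign −
step 3: pivot 3 → sign +
step 4: row/col 4 already zero → sign 0
signature = (2, 2, 1)

Answer: (2, 2, 1)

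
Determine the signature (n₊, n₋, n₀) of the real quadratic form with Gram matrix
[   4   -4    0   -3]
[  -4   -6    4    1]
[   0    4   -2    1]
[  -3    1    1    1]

step 0: pivot 4 → sign +
step 1: pivot -10 → sign −
step 2: pivot -2/5 → sign −
step 3: pivot -3/4 → sign −
signature = (1, 3, 0)

Answer: (1, 3, 0)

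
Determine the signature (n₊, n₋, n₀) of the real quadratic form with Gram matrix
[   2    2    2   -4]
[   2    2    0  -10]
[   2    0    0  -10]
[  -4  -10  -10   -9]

step 0: pivot 2 → sign +
step 1: pivot -2 → sign −
step 2: pivot 2 → sign +
step 3: pivot 1 → sign +
signature = (3, 1, 0)

Answer: (3, 1, 0)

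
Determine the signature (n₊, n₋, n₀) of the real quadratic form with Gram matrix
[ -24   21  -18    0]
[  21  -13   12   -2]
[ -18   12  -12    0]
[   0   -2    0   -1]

Answer: (1, 2, 1)

Derivation:
step 0: pivot -24 → sign −
step 1: pivot 43/8 → sign +
step 2: pivot -48/43 → sign −
step 3: row/col 3 already zero → sign 0
signature = (1, 2, 1)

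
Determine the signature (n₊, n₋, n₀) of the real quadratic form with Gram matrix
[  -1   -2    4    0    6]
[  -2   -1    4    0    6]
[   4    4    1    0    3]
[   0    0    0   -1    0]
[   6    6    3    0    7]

Answer: (3, 2, 0)

Derivation:
step 0: pivot -1 → sign −
step 1: pivot 3 → sign +
step 2: pivot 35/3 → sign +
step 3: pivot -1 → sign −
step 4: pivot 2/35 → sign +
signature = (3, 2, 0)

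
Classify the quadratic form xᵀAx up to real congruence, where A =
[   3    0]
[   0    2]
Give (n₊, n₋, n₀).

step 0: pivot 3 → sign +
step 1: pivot 2 → sign +
signature = (2, 0, 0)

Answer: (2, 0, 0)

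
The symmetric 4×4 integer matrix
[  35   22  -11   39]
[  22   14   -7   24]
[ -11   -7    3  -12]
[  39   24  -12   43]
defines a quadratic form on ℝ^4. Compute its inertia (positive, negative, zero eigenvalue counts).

step 0: pivot 35 → sign +
step 1: pivot 6/35 → sign +
step 2: pivot -1/2 → sign −
step 3: pivot -2 → sign −
signature = (2, 2, 0)

Answer: (2, 2, 0)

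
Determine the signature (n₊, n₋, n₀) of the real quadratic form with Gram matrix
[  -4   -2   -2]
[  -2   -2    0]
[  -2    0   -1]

Answer: (1, 2, 0)

Derivation:
step 0: pivot -4 → sign −
step 1: pivot -1 → sign −
step 2: pivot 1 → sign +
signature = (1, 2, 0)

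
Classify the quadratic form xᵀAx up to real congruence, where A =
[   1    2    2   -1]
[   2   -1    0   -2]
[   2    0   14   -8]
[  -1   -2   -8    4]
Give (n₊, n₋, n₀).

step 0: pivot 1 → sign +
step 1: pivot -5 → sign −
step 2: pivot 66/5 → sign +
step 3: pivot 3/11 → sign +
signature = (3, 1, 0)

Answer: (3, 1, 0)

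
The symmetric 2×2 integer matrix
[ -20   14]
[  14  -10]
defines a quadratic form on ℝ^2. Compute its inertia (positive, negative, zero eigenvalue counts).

Answer: (0, 2, 0)

Derivation:
step 0: pivot -20 → sign −
step 1: pivot -1/5 → sign −
signature = (0, 2, 0)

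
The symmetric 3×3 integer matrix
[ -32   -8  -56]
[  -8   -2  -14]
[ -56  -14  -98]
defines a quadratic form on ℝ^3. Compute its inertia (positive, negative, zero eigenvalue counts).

Answer: (0, 1, 2)

Derivation:
step 0: pivot -32 → sign −
step 1: row/col 1 already zero → sign 0
step 2: row/col 2 already zero → sign 0
signature = (0, 1, 2)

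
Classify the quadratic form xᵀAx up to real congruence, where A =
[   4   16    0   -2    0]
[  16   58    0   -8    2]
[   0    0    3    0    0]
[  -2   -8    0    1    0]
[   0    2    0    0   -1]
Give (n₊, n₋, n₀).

step 0: pivot 4 → sign +
step 1: pivot -6 → sign −
step 2: pivot 3 → sign +
step 3: pivot -1/3 → sign −
step 4: row/col 4 already zero → sign 0
signature = (2, 2, 1)

Answer: (2, 2, 1)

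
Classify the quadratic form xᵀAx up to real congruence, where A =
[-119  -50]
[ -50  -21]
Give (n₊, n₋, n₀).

step 0: pivot -119 → sign −
step 1: pivot 1/119 → sign +
signature = (1, 1, 0)

Answer: (1, 1, 0)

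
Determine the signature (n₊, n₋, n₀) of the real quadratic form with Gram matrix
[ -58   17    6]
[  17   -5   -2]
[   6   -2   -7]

step 0: pivot -58 → sign −
step 1: pivot -1/58 → sign −
step 2: pivot -3 → sign −
signature = (0, 3, 0)

Answer: (0, 3, 0)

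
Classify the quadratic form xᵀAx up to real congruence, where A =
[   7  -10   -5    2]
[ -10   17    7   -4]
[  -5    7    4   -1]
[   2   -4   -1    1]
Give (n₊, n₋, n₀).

Answer: (3, 1, 0)

Derivation:
step 0: pivot 7 → sign +
step 1: pivot 19/7 → sign +
step 2: pivot 8/19 → sign +
step 3: pivot -3/8 → sign −
signature = (3, 1, 0)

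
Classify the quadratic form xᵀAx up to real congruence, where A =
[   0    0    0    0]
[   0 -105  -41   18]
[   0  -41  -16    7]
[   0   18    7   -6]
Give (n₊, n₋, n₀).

Answer: (1, 2, 1)

Derivation:
step 0: pivot -105 → sign −
step 1: pivot 1/105 → sign +
step 2: pivot -3 → sign −
step 3: row/col 3 already zero → sign 0
signature = (1, 2, 1)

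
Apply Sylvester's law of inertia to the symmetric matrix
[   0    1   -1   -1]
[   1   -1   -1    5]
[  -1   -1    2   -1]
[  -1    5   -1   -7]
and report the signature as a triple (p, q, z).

step 0: pivot -1 → sign −
step 1: pivot 1 → sign +
step 2: pivot -1 → sign −
step 3: pivot 6 → sign +
signature = (2, 2, 0)

Answer: (2, 2, 0)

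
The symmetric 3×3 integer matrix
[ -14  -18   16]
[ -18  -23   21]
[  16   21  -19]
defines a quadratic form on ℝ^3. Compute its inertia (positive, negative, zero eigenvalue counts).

step 0: pivot -14 → sign −
step 1: pivot 1/7 → sign +
step 2: pivot -2 → sign −
signature = (1, 2, 0)

Answer: (1, 2, 0)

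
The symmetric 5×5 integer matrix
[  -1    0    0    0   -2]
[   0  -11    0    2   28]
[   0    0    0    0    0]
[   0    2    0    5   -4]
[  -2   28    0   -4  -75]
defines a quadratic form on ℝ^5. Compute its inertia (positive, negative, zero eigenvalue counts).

step 0: pivot -1 → sign −
step 1: pivot -11 → sign −
step 2: pivot 59/11 → sign +
step 3: pivot 3/59 → sign +
step 4: row/col 4 already zero → sign 0
signature = (2, 2, 1)

Answer: (2, 2, 1)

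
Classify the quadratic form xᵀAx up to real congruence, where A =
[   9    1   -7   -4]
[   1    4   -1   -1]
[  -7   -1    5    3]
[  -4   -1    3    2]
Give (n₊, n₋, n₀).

step 0: pivot 9 → sign +
step 1: pivot 35/9 → sign +
step 2: pivot -16/35 → sign −
step 3: pivot 3/16 → sign +
signature = (3, 1, 0)

Answer: (3, 1, 0)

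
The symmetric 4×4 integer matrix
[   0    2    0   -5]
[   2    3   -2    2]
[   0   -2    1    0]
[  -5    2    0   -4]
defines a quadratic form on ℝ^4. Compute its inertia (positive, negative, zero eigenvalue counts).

step 0: pivot 3 → sign +
step 1: pivot -4/3 → sign −
step 2: pivot 1 → sign +
step 3: pivot -1/4 → sign −
signature = (2, 2, 0)

Answer: (2, 2, 0)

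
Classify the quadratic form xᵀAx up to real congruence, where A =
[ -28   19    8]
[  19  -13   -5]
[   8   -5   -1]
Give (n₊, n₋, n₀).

Answer: (1, 2, 0)

Derivation:
step 0: pivot -28 → sign −
step 1: pivot -3/28 → sign −
step 2: pivot 3 → sign +
signature = (1, 2, 0)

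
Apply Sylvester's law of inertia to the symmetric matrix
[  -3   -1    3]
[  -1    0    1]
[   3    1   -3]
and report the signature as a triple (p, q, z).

step 0: pivot -3 → sign −
step 1: pivot 1/3 → sign +
step 2: row/col 2 already zero → sign 0
signature = (1, 1, 1)

Answer: (1, 1, 1)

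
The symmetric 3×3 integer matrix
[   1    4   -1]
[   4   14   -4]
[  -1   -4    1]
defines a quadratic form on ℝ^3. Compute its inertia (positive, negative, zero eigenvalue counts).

step 0: pivot 1 → sign +
step 1: pivot -2 → sign −
step 2: row/col 2 already zero → sign 0
signature = (1, 1, 1)

Answer: (1, 1, 1)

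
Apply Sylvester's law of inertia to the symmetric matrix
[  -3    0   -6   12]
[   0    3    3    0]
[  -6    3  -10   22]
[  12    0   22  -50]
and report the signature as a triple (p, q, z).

Answer: (2, 2, 0)

Derivation:
step 0: pivot -3 → sign −
step 1: pivot 3 → sign +
step 2: pivot -1 → sign −
step 3: pivot 2 → sign +
signature = (2, 2, 0)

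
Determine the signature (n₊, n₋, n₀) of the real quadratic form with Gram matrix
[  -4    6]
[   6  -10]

step 0: pivot -4 → sign −
step 1: pivot -1 → sign −
signature = (0, 2, 0)

Answer: (0, 2, 0)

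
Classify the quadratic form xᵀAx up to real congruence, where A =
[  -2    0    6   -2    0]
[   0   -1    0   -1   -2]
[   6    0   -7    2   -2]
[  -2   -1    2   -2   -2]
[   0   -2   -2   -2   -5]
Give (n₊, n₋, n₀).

step 0: pivot -2 → sign −
step 1: pivot -1 → sign −
step 2: pivot 11 → sign +
step 3: pivot -5/11 → sign −
step 4: pivot -1/5 → sign −
signature = (1, 4, 0)

Answer: (1, 4, 0)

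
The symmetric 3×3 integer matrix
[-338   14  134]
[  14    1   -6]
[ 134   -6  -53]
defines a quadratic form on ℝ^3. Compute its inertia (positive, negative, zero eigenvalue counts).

step 0: pivot -338 → sign −
step 1: pivot 267/169 → sign +
step 2: pivot -1/267 → sign −
signature = (1, 2, 0)

Answer: (1, 2, 0)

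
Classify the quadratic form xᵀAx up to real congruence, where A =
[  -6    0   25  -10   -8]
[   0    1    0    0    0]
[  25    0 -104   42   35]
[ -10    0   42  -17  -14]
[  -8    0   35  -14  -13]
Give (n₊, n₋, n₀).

Answer: (2, 3, 0)

Derivation:
step 0: pivot -6 → sign −
step 1: pivot 1 → sign +
step 2: pivot 1/6 → sign +
step 3: pivot -1 → sign −
step 4: pivot -3 → sign −
signature = (2, 3, 0)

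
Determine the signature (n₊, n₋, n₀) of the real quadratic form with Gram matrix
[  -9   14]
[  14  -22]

step 0: pivot -9 → sign −
step 1: pivot -2/9 → sign −
signature = (0, 2, 0)

Answer: (0, 2, 0)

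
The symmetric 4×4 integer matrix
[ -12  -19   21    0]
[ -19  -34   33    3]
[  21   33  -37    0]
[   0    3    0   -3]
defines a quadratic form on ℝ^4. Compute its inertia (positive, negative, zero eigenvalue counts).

step 0: pivot -12 → sign −
step 1: pivot -47/12 → sign −
step 2: pivot -11/47 → sign −
step 3: pivot -6/11 → sign −
signature = (0, 4, 0)

Answer: (0, 4, 0)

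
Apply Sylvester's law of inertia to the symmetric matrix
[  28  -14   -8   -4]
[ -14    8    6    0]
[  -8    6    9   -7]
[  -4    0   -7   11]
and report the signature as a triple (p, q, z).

step 0: pivot 28 → sign +
step 1: pivot 1 → sign +
step 2: pivot 19/7 → sign +
step 3: pivot 2/19 → sign +
signature = (4, 0, 0)

Answer: (4, 0, 0)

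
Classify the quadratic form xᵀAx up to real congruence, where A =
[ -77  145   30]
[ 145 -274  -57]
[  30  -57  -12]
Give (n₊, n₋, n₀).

Answer: (0, 3, 0)

Derivation:
step 0: pivot -77 → sign −
step 1: pivot -73/77 → sign −
step 2: pivot -3/73 → sign −
signature = (0, 3, 0)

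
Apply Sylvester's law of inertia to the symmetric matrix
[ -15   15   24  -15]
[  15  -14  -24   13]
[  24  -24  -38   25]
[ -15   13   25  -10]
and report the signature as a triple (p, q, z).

Answer: (2, 2, 0)

Derivation:
step 0: pivot -15 → sign −
step 1: pivot 1 → sign +
step 2: pivot 2/5 → sign +
step 3: pivot -3/2 → sign −
signature = (2, 2, 0)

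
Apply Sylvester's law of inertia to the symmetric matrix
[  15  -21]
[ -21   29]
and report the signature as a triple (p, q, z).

step 0: pivot 15 → sign +
step 1: pivot -2/5 → sign −
signature = (1, 1, 0)

Answer: (1, 1, 0)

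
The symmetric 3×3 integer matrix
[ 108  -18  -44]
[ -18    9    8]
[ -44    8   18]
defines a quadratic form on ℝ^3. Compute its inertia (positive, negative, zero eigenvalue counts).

step 0: pivot 108 → sign +
step 1: pivot 6 → sign +
step 2: row/col 2 already zero → sign 0
signature = (2, 0, 1)

Answer: (2, 0, 1)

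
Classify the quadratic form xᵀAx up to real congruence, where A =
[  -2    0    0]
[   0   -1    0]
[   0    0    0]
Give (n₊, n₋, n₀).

step 0: pivot -2 → sign −
step 1: pivot -1 → sign −
step 2: row/col 2 already zero → sign 0
signature = (0, 2, 1)

Answer: (0, 2, 1)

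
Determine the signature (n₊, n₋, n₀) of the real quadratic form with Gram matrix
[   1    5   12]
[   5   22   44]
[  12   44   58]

Answer: (1, 2, 0)

Derivation:
step 0: pivot 1 → sign +
step 1: pivot -3 → sign −
step 2: pivot -2/3 → sign −
signature = (1, 2, 0)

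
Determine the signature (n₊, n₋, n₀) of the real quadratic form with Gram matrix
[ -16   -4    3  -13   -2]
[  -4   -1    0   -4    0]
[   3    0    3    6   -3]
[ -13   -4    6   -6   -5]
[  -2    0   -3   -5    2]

step 0: pivot -16 → sign −
step 1: pivot 57/16 → sign +
step 2: pivot -3/19 → sign −
step 3: pivot 1 → sign +
step 4: pivot -2/3 → sign −
signature = (2, 3, 0)

Answer: (2, 3, 0)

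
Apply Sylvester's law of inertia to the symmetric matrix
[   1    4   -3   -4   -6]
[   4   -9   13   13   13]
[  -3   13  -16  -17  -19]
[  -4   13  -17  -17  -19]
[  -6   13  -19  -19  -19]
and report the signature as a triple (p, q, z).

step 0: pivot 1 → sign +
step 1: pivot -25 → sign −
step 2: pivot 16/25 → sign +
step 3: pivot -1/4 → sign −
step 4: row/col 4 already zero → sign 0
signature = (2, 2, 1)

Answer: (2, 2, 1)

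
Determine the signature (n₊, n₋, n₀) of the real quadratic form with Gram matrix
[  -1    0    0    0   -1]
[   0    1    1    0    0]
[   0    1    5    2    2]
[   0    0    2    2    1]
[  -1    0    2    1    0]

step 0: pivot -1 → sign −
step 1: pivot 1 → sign +
step 2: pivot 4 → sign +
step 3: pivot 1 → sign +
step 4: row/col 4 already zero → sign 0
signature = (3, 1, 1)

Answer: (3, 1, 1)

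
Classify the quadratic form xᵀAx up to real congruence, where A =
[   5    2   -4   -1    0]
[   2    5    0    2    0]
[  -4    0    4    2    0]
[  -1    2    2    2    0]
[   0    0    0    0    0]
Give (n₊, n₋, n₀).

Answer: (3, 0, 2)

Derivation:
step 0: pivot 5 → sign +
step 1: pivot 21/5 → sign +
step 2: pivot 4/21 → sign +
step 3: row/col 3 already zero → sign 0
step 4: row/col 4 already zero → sign 0
signature = (3, 0, 2)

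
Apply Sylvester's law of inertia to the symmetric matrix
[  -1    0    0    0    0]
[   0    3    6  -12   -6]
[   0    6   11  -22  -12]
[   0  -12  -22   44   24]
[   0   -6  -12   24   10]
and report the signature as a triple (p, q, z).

step 0: pivot -1 → sign −
step 1: pivot 3 → sign +
step 2: pivot -1 → sign −
step 3: pivot -2 → sign −
step 4: row/col 4 already zero → sign 0
signature = (1, 3, 1)

Answer: (1, 3, 1)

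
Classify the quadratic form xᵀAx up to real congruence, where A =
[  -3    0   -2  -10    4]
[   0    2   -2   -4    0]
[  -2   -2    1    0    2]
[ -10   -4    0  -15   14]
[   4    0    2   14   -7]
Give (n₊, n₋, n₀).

step 0: pivot -3 → sign −
step 1: pivot 2 → sign +
step 2: pivot 1/3 → sign +
step 3: pivot -11 → sign −
step 4: pivot 3/11 → sign +
signature = (3, 2, 0)

Answer: (3, 2, 0)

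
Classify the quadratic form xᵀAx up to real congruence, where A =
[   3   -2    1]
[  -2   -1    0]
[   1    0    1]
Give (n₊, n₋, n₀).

Answer: (2, 1, 0)

Derivation:
step 0: pivot 3 → sign +
step 1: pivot -7/3 → sign −
step 2: pivot 6/7 → sign +
signature = (2, 1, 0)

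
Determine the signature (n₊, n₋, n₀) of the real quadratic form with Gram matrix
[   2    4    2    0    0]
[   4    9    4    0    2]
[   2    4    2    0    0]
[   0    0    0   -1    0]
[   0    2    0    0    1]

Answer: (2, 2, 1)

Derivation:
step 0: pivot 2 → sign +
step 1: pivot 1 → sign +
step 2: pivot -1 → sign −
step 3: pivot -3 → sign −
step 4: row/col 4 already zero → sign 0
signature = (2, 2, 1)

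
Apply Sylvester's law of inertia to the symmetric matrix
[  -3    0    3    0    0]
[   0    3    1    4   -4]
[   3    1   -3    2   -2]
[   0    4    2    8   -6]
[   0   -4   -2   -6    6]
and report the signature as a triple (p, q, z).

Answer: (3, 2, 0)

Derivation:
step 0: pivot -3 → sign −
step 1: pivot 3 → sign +
step 2: pivot -1/3 → sign −
step 3: pivot 4 → sign +
step 4: pivot 1 → sign +
signature = (3, 2, 0)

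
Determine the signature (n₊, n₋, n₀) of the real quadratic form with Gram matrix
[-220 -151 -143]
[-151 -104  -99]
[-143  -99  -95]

Answer: (0, 3, 0)

Derivation:
step 0: pivot -220 → sign −
step 1: pivot -79/220 → sign −
step 2: pivot -3/79 → sign −
signature = (0, 3, 0)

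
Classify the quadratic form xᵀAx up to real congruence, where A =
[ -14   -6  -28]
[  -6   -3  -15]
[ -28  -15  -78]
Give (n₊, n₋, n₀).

Answer: (0, 3, 0)

Derivation:
step 0: pivot -14 → sign −
step 1: pivot -3/7 → sign −
step 2: pivot -1 → sign −
signature = (0, 3, 0)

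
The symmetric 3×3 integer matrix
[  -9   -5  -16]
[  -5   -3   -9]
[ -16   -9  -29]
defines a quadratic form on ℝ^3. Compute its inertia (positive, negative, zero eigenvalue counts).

step 0: pivot -9 → sign −
step 1: pivot -2/9 → sign −
step 2: pivot -1/2 → sign −
signature = (0, 3, 0)

Answer: (0, 3, 0)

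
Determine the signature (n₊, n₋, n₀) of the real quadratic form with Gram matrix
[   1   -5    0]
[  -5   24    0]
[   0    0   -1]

step 0: pivot 1 → sign +
step 1: pivot -1 → sign −
step 2: pivot -1 → sign −
signature = (1, 2, 0)

Answer: (1, 2, 0)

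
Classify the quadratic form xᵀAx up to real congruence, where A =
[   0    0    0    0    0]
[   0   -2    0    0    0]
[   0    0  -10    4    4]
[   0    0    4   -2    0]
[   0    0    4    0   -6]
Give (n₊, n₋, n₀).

Answer: (1, 3, 1)

Derivation:
step 0: pivot -2 → sign −
step 1: pivot -10 → sign −
step 2: pivot -2/5 → sign −
step 3: pivot 2 → sign +
step 4: row/col 4 already zero → sign 0
signature = (1, 3, 1)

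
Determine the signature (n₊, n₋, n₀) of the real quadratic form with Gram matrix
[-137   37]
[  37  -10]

Answer: (0, 2, 0)

Derivation:
step 0: pivot -137 → sign −
step 1: pivot -1/137 → sign −
signature = (0, 2, 0)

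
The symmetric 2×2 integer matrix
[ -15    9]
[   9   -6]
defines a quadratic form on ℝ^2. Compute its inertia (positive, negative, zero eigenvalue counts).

step 0: pivot -15 → sign −
step 1: pivot -3/5 → sign −
signature = (0, 2, 0)

Answer: (0, 2, 0)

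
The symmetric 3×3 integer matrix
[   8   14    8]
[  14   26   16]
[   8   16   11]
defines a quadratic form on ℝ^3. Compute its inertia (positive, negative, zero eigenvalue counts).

step 0: pivot 8 → sign +
step 1: pivot 3/2 → sign +
step 2: pivot 1/3 → sign +
signature = (3, 0, 0)

Answer: (3, 0, 0)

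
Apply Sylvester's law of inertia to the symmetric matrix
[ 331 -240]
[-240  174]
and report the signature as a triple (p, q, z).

step 0: pivot 331 → sign +
step 1: pivot -6/331 → sign −
signature = (1, 1, 0)

Answer: (1, 1, 0)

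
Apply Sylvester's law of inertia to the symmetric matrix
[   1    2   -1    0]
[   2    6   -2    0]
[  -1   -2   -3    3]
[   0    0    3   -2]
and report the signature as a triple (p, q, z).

step 0: pivot 1 → sign +
step 1: pivot 2 → sign +
step 2: pivot -4 → sign −
step 3: pivot 1/4 → sign +
signature = (3, 1, 0)

Answer: (3, 1, 0)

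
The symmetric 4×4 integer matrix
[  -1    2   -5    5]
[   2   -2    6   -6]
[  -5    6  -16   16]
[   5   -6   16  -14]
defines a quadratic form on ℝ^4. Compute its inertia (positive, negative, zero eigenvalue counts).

Answer: (3, 1, 0)

Derivation:
step 0: pivot -1 → sign −
step 1: pivot 2 → sign +
step 2: pivot 1 → sign +
step 3: pivot 2 → sign +
signature = (3, 1, 0)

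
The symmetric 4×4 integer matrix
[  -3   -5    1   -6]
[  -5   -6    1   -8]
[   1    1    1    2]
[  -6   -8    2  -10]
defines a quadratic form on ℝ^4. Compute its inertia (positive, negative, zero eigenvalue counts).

step 0: pivot -3 → sign −
step 1: pivot 7/3 → sign +
step 2: pivot 8/7 → sign +
step 3: row/col 3 already zero → sign 0
signature = (2, 1, 1)

Answer: (2, 1, 1)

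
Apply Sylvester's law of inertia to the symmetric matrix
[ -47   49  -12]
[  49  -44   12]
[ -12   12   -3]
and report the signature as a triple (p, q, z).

step 0: pivot -47 → sign −
step 1: pivot 333/47 → sign +
step 2: pivot 1/37 → sign +
signature = (2, 1, 0)

Answer: (2, 1, 0)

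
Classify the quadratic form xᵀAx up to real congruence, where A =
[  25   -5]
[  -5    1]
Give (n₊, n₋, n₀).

Answer: (1, 0, 1)

Derivation:
step 0: pivot 25 → sign +
step 1: row/col 1 already zero → sign 0
signature = (1, 0, 1)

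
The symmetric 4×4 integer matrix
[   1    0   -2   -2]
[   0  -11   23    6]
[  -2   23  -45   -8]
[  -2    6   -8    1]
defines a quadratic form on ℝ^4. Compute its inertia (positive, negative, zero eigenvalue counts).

step 0: pivot 1 → sign +
step 1: pivot -11 → sign −
step 2: pivot -10/11 → sign −
step 3: pivot 3/5 → sign +
signature = (2, 2, 0)

Answer: (2, 2, 0)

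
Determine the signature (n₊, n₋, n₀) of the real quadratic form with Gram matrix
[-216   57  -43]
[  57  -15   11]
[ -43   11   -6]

step 0: pivot -216 → sign −
step 1: pivot 1/24 → sign +
step 2: pivot -1/3 → sign −
signature = (1, 2, 0)

Answer: (1, 2, 0)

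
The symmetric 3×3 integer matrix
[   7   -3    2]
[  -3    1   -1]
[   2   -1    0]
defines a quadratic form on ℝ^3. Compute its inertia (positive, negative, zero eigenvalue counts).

Answer: (1, 2, 0)

Derivation:
step 0: pivot 7 → sign +
step 1: pivot -2/7 → sign −
step 2: pivot -1/2 → sign −
signature = (1, 2, 0)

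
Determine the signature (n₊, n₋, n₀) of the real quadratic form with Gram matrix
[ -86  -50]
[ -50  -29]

Answer: (1, 1, 0)

Derivation:
step 0: pivot -86 → sign −
step 1: pivot 3/43 → sign +
signature = (1, 1, 0)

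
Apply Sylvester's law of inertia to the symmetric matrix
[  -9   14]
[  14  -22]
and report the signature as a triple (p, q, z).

Answer: (0, 2, 0)

Derivation:
step 0: pivot -9 → sign −
step 1: pivot -2/9 → sign −
signature = (0, 2, 0)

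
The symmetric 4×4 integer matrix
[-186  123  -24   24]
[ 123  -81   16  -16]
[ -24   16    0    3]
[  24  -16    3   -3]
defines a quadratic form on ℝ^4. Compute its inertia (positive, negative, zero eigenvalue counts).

step 0: pivot -186 → sign −
step 1: pivot 21/62 → sign +
step 2: pivot 64/21 → sign +
step 3: pivot 3/64 → sign +
signature = (3, 1, 0)

Answer: (3, 1, 0)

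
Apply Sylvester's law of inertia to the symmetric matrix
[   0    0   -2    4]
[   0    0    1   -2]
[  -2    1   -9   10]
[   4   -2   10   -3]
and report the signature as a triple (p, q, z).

Answer: (2, 1, 1)

Derivation:
step 0: pivot -9 → sign −
step 1: pivot 1/9 → sign +
step 2: pivot 1 → sign +
step 3: row/col 3 already zero → sign 0
signature = (2, 1, 1)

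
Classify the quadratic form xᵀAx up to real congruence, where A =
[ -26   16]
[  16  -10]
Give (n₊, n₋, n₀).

Answer: (0, 2, 0)

Derivation:
step 0: pivot -26 → sign −
step 1: pivot -2/13 → sign −
signature = (0, 2, 0)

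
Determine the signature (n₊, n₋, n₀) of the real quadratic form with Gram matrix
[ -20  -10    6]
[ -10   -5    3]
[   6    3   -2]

Answer: (0, 2, 1)

Derivation:
step 0: pivot -20 → sign −
step 1: pivot -1/5 → sign −
step 2: row/col 2 already zero → sign 0
signature = (0, 2, 1)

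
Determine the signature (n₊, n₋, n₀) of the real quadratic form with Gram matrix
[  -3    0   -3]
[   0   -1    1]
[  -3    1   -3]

step 0: pivot -3 → sign −
step 1: pivot -1 → sign −
step 2: pivot 1 → sign +
signature = (1, 2, 0)

Answer: (1, 2, 0)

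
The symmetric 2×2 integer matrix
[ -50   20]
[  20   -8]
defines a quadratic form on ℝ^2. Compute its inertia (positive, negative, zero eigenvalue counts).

Answer: (0, 1, 1)

Derivation:
step 0: pivot -50 → sign −
step 1: row/col 1 already zero → sign 0
signature = (0, 1, 1)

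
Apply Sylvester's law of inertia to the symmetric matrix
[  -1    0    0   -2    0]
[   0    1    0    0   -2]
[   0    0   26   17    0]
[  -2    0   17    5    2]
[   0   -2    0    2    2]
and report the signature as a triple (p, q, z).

step 0: pivot -1 → sign −
step 1: pivot 1 → sign +
step 2: pivot 26 → sign +
step 3: pivot -55/26 → sign −
step 4: pivot -6/55 → sign −
signature = (2, 3, 0)

Answer: (2, 3, 0)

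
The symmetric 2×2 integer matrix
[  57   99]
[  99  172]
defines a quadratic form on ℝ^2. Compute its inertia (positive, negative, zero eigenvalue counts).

Answer: (2, 0, 0)

Derivation:
step 0: pivot 57 → sign +
step 1: pivot 1/19 → sign +
signature = (2, 0, 0)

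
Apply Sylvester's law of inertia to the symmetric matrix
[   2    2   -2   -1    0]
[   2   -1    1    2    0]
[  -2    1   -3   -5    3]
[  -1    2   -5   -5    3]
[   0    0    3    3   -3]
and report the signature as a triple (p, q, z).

Answer: (3, 2, 0)

Derivation:
step 0: pivot 2 → sign +
step 1: pivot -3 → sign −
step 2: pivot -2 → sign −
step 3: pivot 2 → sign +
step 4: pivot 3/8 → sign +
signature = (3, 2, 0)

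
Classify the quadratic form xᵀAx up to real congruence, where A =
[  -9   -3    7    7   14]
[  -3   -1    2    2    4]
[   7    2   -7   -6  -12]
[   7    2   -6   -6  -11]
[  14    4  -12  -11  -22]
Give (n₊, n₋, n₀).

step 0: pivot -9 → sign −
step 1: pivot -14/9 → sign −
step 2: pivot 1/14 → sign +
step 3: pivot -1 → sign −
step 4: pivot -1 → sign −
signature = (1, 4, 0)

Answer: (1, 4, 0)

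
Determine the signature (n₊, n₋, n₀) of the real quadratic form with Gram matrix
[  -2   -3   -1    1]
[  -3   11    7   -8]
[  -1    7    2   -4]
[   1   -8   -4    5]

Answer: (1, 3, 0)

Derivation:
step 0: pivot -2 → sign −
step 1: pivot 31/2 → sign +
step 2: pivot -67/31 → sign −
step 3: pivot -6/67 → sign −
signature = (1, 3, 0)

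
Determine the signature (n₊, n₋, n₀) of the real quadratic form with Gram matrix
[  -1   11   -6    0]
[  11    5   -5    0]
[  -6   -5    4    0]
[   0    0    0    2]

Answer: (2, 2, 0)

Derivation:
step 0: pivot -1 → sign −
step 1: pivot 126 → sign +
step 2: pivot -1/126 → sign −
step 3: pivot 2 → sign +
signature = (2, 2, 0)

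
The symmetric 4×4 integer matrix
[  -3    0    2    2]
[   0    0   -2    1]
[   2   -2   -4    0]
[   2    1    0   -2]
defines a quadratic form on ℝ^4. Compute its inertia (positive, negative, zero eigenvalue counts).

step 0: pivot -3 → sign −
step 1: pivot -8/3 → sign −
step 2: pivot 3/2 → sign +
step 3: row/col 3 already zero → sign 0
signature = (1, 2, 1)

Answer: (1, 2, 1)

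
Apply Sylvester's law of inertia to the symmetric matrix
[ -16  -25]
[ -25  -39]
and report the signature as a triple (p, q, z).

Answer: (1, 1, 0)

Derivation:
step 0: pivot -16 → sign −
step 1: pivot 1/16 → sign +
signature = (1, 1, 0)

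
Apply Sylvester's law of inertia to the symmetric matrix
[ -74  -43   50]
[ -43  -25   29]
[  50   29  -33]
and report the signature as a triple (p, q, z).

step 0: pivot -74 → sign −
step 1: pivot -1/74 → sign −
step 2: pivot 1 → sign +
signature = (1, 2, 0)

Answer: (1, 2, 0)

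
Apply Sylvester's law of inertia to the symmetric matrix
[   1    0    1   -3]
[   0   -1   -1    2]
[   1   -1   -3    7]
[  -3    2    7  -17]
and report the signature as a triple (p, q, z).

step 0: pivot 1 → sign +
step 1: pivot -1 → sign −
step 2: pivot -3 → sign −
step 3: pivot -2/3 → sign −
signature = (1, 3, 0)

Answer: (1, 3, 0)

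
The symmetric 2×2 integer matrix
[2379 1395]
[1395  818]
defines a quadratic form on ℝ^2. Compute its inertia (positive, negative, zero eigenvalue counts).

step 0: pivot 2379 → sign +
step 1: pivot -1/793 → sign −
signature = (1, 1, 0)

Answer: (1, 1, 0)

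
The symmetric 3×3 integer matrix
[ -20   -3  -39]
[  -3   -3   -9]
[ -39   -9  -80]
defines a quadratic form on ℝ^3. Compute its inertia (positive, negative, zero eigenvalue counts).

step 0: pivot -20 → sign −
step 1: pivot -51/20 → sign −
step 2: pivot -1/17 → sign −
signature = (0, 3, 0)

Answer: (0, 3, 0)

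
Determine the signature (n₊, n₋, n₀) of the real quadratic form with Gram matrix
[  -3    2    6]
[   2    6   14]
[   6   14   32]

Answer: (1, 2, 0)

Derivation:
step 0: pivot -3 → sign −
step 1: pivot 22/3 → sign +
step 2: pivot -2/11 → sign −
signature = (1, 2, 0)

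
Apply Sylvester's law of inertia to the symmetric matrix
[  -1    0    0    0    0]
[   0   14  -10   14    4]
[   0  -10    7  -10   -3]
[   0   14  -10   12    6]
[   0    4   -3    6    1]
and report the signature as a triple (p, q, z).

step 0: pivot -1 → sign −
step 1: pivot 14 → sign +
step 2: pivot -1/7 → sign −
step 3: pivot -2 → sign −
step 4: pivot 2 → sign +
signature = (2, 3, 0)

Answer: (2, 3, 0)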